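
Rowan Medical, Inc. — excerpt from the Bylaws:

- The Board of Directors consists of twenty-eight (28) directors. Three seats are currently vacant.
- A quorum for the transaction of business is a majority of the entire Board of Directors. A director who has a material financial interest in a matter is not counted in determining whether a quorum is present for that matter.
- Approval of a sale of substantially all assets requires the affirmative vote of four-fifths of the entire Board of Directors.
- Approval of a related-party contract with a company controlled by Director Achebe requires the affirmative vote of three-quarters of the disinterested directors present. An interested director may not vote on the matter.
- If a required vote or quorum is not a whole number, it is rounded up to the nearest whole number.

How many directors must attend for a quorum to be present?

15

A majority of 28 is 15.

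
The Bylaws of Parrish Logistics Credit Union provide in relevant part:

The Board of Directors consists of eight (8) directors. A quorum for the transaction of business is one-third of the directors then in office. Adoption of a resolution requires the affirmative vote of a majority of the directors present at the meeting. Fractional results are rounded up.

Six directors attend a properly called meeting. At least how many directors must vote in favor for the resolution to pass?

4

The resolution requires a majority of the directors present (6).
A majority of 6 is 4.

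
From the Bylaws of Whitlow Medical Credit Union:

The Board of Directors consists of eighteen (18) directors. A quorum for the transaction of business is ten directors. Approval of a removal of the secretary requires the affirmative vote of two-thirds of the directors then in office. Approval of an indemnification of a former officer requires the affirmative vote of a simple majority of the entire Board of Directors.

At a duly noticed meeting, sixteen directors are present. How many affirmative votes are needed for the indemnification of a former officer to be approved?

The indemnification of a former officer requires a majority of the entire Board of Directors (18).
A majority of 18 is 10.

10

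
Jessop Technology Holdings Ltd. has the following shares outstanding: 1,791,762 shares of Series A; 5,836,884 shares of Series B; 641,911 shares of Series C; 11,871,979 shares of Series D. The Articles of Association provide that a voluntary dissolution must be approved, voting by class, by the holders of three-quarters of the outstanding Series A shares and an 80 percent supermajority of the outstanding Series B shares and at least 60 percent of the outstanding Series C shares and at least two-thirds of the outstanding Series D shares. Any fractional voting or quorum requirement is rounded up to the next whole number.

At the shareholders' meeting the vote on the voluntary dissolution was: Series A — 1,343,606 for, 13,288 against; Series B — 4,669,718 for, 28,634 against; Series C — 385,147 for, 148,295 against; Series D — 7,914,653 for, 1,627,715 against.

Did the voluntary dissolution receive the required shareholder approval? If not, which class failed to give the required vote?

Series A: 3/4 of 1791762 = 1343821.50, rounded up to 1343822; 1,343,822 required, 1,343,606 in favor — not approved.
Series B: 4/5 of 5836884 = 4669507.20, rounded up to 4669508; 4,669,508 required, 4,669,718 in favor — approved.
Series C: 3/5 of 641911 = 385146.60, rounded up to 385147; 385,147 required, 385,147 in favor — approved.
Series D: 2/3 of 11871979 = 7914652.67, rounded up to 7914653; 7,914,653 required, 7,914,653 in favor — approved.

Not approved — the Series A shares did not give the required vote.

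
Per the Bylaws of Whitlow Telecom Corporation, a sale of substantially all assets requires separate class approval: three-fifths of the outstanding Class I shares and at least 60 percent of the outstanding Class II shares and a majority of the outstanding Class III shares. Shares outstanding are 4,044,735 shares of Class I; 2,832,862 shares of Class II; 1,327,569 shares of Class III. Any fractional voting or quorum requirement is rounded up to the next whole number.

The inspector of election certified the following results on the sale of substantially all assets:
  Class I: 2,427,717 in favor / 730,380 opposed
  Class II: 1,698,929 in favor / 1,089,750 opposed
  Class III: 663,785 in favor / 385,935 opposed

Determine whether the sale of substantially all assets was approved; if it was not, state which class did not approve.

Class I: 3/5 of 4044735 = 2426841; 2,426,841 required, 2,427,717 in favor — approved.
Class II: 3/5 of 2832862 = 1699717.20, rounded up to 1699718; 1,699,718 required, 1,698,929 in favor — not approved.
Class III: a majority of 1327569 is 663785; 663,785 required, 663,785 in favor — approved.

Not approved — the Class II shares did not give the required vote.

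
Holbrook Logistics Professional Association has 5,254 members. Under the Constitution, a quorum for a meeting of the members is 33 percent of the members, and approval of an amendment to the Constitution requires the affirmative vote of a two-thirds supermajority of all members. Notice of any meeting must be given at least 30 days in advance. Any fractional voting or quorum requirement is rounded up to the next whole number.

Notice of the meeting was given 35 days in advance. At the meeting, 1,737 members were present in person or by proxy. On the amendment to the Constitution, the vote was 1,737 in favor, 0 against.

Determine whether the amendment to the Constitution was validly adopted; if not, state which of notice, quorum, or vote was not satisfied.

Invalid — vote requirement not satisfied.

Notice: 35 days given; 30 required. Satisfied.
Quorum: 33% of 5,254 = 1,733.82, rounded up to 1,734; 1,737 present. Satisfied.
Vote: requires two-thirds of all members (5,254); 2/3 of 5254 = 3502.67, rounded up to 3503, so 3,503 needed; 1,737 in favor. Not satisfied.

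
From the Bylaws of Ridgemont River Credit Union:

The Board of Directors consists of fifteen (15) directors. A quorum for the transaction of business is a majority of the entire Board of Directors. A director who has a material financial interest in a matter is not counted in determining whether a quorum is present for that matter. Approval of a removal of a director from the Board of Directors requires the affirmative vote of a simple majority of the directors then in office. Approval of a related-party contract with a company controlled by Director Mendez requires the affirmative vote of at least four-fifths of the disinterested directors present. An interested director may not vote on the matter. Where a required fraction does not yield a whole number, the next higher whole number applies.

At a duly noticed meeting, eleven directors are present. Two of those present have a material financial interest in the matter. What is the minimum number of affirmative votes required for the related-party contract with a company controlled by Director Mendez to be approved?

The related-party contract with a company controlled by Director Mendez requires four-fifths of the disinterested directors present (11 − 2 = 9).
4/5 of 9 = 7.20, rounded up to 8.

8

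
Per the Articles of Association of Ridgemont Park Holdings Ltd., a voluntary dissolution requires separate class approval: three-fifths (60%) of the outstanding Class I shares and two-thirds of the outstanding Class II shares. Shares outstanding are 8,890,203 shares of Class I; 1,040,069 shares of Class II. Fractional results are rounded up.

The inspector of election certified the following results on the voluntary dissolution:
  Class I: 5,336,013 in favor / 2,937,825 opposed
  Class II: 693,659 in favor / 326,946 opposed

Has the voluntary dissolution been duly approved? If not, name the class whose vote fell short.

Class I: 3/5 of 8890203 = 5334121.80, rounded up to 5334122; 5,334,122 required, 5,336,013 in favor — approved.
Class II: 2/3 of 1040069 = 693379.33, rounded up to 693380; 693,380 required, 693,659 in favor — approved.

Approved — every class gave the required vote.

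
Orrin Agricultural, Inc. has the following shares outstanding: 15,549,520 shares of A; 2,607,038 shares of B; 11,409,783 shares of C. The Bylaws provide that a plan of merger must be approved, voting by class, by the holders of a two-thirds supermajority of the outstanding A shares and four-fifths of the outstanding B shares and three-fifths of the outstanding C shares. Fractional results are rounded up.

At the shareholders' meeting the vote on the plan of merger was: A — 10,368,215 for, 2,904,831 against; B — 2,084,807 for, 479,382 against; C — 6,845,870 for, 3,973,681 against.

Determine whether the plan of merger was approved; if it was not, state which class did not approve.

Not approved — the B shares did not give the required vote.

A: 2/3 of 15549520 = 10366346.67, rounded up to 10366347; 10,366,347 required, 10,368,215 in favor — approved.
B: 4/5 of 2607038 = 2085630.40, rounded up to 2085631; 2,085,631 required, 2,084,807 in favor — not approved.
C: 3/5 of 11409783 = 6845869.80, rounded up to 6845870; 6,845,870 required, 6,845,870 in favor — approved.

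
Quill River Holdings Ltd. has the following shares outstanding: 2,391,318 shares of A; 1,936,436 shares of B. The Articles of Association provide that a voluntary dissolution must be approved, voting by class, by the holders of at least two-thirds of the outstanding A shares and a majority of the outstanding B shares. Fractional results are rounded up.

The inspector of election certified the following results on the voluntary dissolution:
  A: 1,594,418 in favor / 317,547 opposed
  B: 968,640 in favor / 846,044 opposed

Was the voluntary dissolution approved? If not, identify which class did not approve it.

Approved — every class gave the required vote.

A: 2/3 of 2391318 = 1594212; 1,594,212 required, 1,594,418 in favor — approved.
B: a majority of 1936436 is 968219; 968,219 required, 968,640 in favor — approved.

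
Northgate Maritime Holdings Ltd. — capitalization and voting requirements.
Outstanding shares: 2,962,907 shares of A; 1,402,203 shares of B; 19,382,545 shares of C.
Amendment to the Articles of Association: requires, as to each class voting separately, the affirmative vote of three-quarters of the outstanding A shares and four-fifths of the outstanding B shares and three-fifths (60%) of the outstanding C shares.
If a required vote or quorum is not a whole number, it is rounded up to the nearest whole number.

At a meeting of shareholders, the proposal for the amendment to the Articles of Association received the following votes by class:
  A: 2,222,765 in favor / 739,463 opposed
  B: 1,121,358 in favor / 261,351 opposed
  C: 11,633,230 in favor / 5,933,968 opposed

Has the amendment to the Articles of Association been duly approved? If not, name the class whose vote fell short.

Not approved — the B shares did not give the required vote.

A: 3/4 of 2962907 = 2222180.25, rounded up to 2222181; 2,222,181 required, 2,222,765 in favor — approved.
B: 4/5 of 1402203 = 1121762.40, rounded up to 1121763; 1,121,763 required, 1,121,358 in favor — not approved.
C: 3/5 of 19382545 = 11629527; 11,629,527 required, 11,633,230 in favor — approved.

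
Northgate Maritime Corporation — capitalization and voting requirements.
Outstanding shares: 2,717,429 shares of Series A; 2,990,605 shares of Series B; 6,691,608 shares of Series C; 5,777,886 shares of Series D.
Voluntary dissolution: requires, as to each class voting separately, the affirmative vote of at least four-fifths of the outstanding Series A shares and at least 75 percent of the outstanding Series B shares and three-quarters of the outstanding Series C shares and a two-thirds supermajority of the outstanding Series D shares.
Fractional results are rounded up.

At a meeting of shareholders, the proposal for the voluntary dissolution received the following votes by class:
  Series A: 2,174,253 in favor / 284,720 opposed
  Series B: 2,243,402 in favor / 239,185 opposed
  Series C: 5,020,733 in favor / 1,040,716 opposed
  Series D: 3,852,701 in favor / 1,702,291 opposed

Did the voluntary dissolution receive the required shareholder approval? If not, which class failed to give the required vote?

Approved — every class gave the required vote.

Series A: 4/5 of 2717429 = 2173943.20, rounded up to 2173944; 2,173,944 required, 2,174,253 in favor — approved.
Series B: 3/4 of 2990605 = 2242953.75, rounded up to 2242954; 2,242,954 required, 2,243,402 in favor — approved.
Series C: 3/4 of 6691608 = 5018706; 5,018,706 required, 5,020,733 in favor — approved.
Series D: 2/3 of 5777886 = 3851924; 3,851,924 required, 3,852,701 in favor — approved.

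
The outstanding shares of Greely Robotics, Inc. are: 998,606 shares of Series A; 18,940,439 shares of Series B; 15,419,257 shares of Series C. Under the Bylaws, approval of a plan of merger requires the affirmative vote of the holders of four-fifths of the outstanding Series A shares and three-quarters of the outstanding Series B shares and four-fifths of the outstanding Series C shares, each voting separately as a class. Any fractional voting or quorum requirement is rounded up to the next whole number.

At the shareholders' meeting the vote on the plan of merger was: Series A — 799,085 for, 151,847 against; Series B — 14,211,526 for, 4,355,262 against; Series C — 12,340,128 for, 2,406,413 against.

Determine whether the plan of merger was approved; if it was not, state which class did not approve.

Series A: 4/5 of 998606 = 798884.80, rounded up to 798885; 798,885 required, 799,085 in favor — approved.
Series B: 3/4 of 18940439 = 14205329.25, rounded up to 14205330; 14,205,330 required, 14,211,526 in favor — approved.
Series C: 4/5 of 15419257 = 12335405.60, rounded up to 12335406; 12,335,406 required, 12,340,128 in favor — approved.

Approved — every class gave the required vote.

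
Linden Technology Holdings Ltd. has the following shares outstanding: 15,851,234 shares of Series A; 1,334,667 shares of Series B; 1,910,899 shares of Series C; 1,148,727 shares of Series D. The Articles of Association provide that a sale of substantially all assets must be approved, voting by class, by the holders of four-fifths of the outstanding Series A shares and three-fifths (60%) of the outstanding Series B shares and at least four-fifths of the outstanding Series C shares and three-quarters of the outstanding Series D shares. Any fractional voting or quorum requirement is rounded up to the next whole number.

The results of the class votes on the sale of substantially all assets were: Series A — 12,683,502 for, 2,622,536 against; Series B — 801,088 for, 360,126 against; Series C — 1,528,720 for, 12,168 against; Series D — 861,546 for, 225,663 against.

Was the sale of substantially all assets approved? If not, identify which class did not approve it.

Series A: 4/5 of 15851234 = 12680987.20, rounded up to 12680988; 12,680,988 required, 12,683,502 in favor — approved.
Series B: 3/5 of 1334667 = 800800.20, rounded up to 800801; 800,801 required, 801,088 in favor — approved.
Series C: 4/5 of 1910899 = 1528719.20, rounded up to 1528720; 1,528,720 required, 1,528,720 in favor — approved.
Series D: 3/4 of 1148727 = 861545.25, rounded up to 861546; 861,546 required, 861,546 in favor — approved.

Approved — every class gave the required vote.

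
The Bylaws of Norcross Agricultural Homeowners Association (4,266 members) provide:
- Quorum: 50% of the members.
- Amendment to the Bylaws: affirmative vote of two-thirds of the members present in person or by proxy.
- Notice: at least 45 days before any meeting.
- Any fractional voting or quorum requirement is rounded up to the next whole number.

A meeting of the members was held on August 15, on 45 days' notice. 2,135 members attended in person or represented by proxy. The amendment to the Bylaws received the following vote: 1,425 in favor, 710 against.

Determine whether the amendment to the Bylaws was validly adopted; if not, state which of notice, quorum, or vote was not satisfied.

Notice: 45 days given; 45 required. Satisfied.
Quorum: 50% of 4,266 = 2,133; 2,135 present. Satisfied.
Vote: requires two-thirds of those present (2,135); 2/3 of 2135 = 1423.33, rounded up to 1424, so 1,424 needed; 1,425 in favor. Satisfied.

Valid — all requirements satisfied.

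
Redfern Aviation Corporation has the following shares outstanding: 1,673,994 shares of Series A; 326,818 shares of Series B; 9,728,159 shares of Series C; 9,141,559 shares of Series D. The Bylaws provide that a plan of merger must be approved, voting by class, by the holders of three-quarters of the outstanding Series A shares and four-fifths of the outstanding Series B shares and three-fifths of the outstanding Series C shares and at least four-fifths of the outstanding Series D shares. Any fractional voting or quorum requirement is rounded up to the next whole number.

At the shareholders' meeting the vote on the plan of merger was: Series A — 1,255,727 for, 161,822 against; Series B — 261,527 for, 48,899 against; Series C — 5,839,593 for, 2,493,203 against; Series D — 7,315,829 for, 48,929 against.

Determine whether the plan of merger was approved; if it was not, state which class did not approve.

Approved — every class gave the required vote.

Series A: 3/4 of 1673994 = 1255495.50, rounded up to 1255496; 1,255,496 required, 1,255,727 in favor — approved.
Series B: 4/5 of 326818 = 261454.40, rounded up to 261455; 261,455 required, 261,527 in favor — approved.
Series C: 3/5 of 9728159 = 5836895.40, rounded up to 5836896; 5,836,896 required, 5,839,593 in favor — approved.
Series D: 4/5 of 9141559 = 7313247.20, rounded up to 7313248; 7,313,248 required, 7,315,829 in favor — approved.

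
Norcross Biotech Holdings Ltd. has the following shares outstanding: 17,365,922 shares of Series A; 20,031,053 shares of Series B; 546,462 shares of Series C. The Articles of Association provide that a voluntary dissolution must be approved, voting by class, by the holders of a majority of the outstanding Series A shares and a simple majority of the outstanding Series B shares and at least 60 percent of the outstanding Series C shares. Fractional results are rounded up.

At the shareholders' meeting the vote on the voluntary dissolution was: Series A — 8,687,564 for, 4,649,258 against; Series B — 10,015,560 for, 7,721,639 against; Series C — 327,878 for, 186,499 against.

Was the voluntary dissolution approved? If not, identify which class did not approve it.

Series A: a majority of 17365922 is 8682962; 8,682,962 required, 8,687,564 in favor — approved.
Series B: a majority of 20031053 is 10015527; 10,015,527 required, 10,015,560 in favor — approved.
Series C: 3/5 of 546462 = 327877.20, rounded up to 327878; 327,878 required, 327,878 in favor — approved.

Approved — every class gave the required vote.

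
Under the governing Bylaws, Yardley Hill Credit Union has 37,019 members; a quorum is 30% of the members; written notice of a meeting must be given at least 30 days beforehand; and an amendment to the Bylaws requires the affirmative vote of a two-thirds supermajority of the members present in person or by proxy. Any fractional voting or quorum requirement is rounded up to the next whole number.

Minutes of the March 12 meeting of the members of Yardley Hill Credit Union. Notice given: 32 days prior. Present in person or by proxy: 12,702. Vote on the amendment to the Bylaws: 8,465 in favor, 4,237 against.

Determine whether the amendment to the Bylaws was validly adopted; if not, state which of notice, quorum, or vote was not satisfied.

Notice: 32 days given; 30 required. Satisfied.
Quorum: 30% of 37,019 = 11,105.70, rounded up to 11,106; 12,702 present. Satisfied.
Vote: requires two-thirds of those present (12,702); 2/3 of 12702 = 8468, so 8,468 needed; 8,465 in favor. Not satisfied.

Invalid — vote requirement not satisfied.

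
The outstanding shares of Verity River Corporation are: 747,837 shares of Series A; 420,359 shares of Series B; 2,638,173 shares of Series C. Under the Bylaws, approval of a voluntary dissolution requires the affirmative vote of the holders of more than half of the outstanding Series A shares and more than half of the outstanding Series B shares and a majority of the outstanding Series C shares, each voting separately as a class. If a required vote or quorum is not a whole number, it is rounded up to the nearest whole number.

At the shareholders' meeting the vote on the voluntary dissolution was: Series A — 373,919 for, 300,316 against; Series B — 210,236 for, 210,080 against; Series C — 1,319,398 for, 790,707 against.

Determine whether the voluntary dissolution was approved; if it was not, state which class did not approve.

Series A: a majority of 747837 is 373919; 373,919 required, 373,919 in favor — approved.
Series B: a majority of 420359 is 210180; 210,180 required, 210,236 in favor — approved.
Series C: a majority of 2638173 is 1319087; 1,319,087 required, 1,319,398 in favor — approved.

Approved — every class gave the required vote.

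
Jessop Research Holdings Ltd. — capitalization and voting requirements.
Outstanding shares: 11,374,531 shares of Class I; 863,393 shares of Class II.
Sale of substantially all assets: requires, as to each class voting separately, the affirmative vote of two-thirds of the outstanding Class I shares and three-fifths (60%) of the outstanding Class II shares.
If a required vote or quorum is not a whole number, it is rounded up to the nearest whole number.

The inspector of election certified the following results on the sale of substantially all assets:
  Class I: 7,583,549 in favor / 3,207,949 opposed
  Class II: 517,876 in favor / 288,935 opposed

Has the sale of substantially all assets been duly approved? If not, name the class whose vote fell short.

Not approved — the Class II shares did not give the required vote.

Class I: 2/3 of 11374531 = 7583020.67, rounded up to 7583021; 7,583,021 required, 7,583,549 in favor — approved.
Class II: 3/5 of 863393 = 518035.80, rounded up to 518036; 518,036 required, 517,876 in favor — not approved.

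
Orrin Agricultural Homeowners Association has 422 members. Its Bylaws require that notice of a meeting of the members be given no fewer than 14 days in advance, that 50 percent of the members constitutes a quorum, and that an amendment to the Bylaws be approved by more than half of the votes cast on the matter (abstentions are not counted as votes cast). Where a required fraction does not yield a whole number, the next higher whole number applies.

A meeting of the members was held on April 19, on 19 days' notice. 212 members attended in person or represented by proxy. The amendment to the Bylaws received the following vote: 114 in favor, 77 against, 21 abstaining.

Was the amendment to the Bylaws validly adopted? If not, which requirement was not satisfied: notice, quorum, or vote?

Valid — all requirements satisfied.

Notice: 19 days given; 14 required. Satisfied.
Quorum: 50% of 422 = 211; 212 present. Satisfied.
Vote: requires a majority of the votes cast (212 − 21 abstaining = 191); a majority of 191 is 96, so 96 needed; 114 in favor. Satisfied.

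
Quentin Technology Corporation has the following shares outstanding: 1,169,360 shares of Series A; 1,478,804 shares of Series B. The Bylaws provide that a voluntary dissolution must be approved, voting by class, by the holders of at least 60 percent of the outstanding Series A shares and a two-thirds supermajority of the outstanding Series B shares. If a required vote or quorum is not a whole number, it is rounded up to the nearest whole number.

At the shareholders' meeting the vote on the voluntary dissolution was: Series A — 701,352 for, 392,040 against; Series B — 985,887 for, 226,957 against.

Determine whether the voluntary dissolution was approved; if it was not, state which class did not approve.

Series A: 3/5 of 1169360 = 701616; 701,616 required, 701,352 in favor — not approved.
Series B: 2/3 of 1478804 = 985869.33, rounded up to 985870; 985,870 required, 985,887 in favor — approved.

Not approved — the Series A shares did not give the required vote.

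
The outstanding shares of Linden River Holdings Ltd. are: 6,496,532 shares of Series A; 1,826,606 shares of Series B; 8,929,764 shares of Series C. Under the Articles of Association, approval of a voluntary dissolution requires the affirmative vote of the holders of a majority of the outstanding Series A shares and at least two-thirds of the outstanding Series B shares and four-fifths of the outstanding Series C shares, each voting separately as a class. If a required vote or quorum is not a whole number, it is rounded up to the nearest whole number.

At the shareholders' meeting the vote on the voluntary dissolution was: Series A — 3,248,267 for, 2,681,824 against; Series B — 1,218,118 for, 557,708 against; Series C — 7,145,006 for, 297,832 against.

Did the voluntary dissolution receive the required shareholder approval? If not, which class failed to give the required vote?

Series A: a majority of 6496532 is 3248267; 3,248,267 required, 3,248,267 in favor — approved.
Series B: 2/3 of 1826606 = 1217737.33, rounded up to 1217738; 1,217,738 required, 1,218,118 in favor — approved.
Series C: 4/5 of 8929764 = 7143811.20, rounded up to 7143812; 7,143,812 required, 7,145,006 in favor — approved.

Approved — every class gave the required vote.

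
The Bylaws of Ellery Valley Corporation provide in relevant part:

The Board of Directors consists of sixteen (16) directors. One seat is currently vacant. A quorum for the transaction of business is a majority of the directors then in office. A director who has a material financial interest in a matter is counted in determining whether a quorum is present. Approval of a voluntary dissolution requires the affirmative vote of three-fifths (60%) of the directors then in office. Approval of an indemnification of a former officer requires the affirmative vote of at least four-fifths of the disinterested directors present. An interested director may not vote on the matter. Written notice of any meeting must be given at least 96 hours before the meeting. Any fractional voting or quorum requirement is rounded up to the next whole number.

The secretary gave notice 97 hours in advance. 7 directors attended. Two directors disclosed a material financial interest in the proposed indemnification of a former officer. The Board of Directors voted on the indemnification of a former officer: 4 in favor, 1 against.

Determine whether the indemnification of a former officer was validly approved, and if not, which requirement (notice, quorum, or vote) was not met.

Invalid — quorum requirement not satisfied.

Notice: 97 hours given; 96 required (97 ≥ 96). Satisfied.
Quorum: 7 present (interested directors count toward quorum); quorum is 8. Not satisfied.
Vote: the indemnification of a former officer requires four-fifths of the disinterested directors present (7 − 2 = 5). 4/5 of 5 = 4, so 4 affirmative votes are needed; 4 voted in favor. Satisfied. (Moot — without a quorum no business can be validly transacted.)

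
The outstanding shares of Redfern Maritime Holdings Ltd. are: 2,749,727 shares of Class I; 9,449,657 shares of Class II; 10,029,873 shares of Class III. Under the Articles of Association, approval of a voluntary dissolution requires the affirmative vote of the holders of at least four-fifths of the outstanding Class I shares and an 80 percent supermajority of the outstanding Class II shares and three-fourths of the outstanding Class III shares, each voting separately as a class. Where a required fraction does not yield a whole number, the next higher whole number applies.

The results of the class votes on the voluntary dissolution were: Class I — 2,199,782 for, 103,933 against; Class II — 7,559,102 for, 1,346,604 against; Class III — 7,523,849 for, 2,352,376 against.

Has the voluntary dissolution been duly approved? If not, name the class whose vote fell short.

Not approved — the Class II shares did not give the required vote.

Class I: 4/5 of 2749727 = 2199781.60, rounded up to 2199782; 2,199,782 required, 2,199,782 in favor — approved.
Class II: 4/5 of 9449657 = 7559725.60, rounded up to 7559726; 7,559,726 required, 7,559,102 in favor — not approved.
Class III: 3/4 of 10029873 = 7522404.75, rounded up to 7522405; 7,522,405 required, 7,523,849 in favor — approved.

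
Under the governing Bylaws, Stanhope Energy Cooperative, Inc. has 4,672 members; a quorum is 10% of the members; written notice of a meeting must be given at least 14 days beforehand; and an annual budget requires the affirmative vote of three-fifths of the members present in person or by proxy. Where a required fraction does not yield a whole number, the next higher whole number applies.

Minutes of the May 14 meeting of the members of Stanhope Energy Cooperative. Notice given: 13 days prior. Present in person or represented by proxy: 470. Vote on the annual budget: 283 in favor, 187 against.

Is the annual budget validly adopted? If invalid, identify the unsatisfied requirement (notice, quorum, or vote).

Notice: 13 days given; 14 required. Not satisfied.
Quorum: 10% of 4,672 = 467.20, rounded up to 468; 470 present. Satisfied.
Vote: requires three-fifths of those present (470); 3/5 of 470 = 282, so 282 needed; 283 in favor. Satisfied.

Invalid — notice requirement not satisfied.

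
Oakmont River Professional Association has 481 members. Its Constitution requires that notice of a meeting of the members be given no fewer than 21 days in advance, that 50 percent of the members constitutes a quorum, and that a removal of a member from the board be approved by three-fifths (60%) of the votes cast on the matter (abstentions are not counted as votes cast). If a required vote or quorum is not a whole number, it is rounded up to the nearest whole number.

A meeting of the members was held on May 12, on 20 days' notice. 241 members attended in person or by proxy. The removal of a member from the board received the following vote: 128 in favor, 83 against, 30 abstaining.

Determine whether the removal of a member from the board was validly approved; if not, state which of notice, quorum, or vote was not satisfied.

Invalid — notice requirement not satisfied.

Notice: 20 days given; 21 required. Not satisfied.
Quorum: 50% of 481 = 240.50, rounded up to 241; 241 present. Satisfied.
Vote: requires three-fifths of the votes cast (241 − 30 abstaining = 211); 3/5 of 211 = 126.60, rounded up to 127, so 127 needed; 128 in favor. Satisfied.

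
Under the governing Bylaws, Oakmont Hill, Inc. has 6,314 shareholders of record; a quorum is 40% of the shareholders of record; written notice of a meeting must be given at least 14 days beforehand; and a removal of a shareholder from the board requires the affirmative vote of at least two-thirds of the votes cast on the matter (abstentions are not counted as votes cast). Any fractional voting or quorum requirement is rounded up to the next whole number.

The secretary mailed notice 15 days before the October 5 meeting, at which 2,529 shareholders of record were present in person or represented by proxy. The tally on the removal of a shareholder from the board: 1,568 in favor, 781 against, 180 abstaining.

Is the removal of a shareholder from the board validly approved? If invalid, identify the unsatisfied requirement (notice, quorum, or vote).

Valid — all requirements satisfied.

Notice: 15 days given; 14 required. Satisfied.
Quorum: 40% of 6,314 = 2,525.60, rounded up to 2,526; 2,529 present. Satisfied.
Vote: requires two-thirds of the votes cast (2,529 − 180 abstaining = 2,349); 2/3 of 2349 = 1566, so 1,566 needed; 1,568 in favor. Satisfied.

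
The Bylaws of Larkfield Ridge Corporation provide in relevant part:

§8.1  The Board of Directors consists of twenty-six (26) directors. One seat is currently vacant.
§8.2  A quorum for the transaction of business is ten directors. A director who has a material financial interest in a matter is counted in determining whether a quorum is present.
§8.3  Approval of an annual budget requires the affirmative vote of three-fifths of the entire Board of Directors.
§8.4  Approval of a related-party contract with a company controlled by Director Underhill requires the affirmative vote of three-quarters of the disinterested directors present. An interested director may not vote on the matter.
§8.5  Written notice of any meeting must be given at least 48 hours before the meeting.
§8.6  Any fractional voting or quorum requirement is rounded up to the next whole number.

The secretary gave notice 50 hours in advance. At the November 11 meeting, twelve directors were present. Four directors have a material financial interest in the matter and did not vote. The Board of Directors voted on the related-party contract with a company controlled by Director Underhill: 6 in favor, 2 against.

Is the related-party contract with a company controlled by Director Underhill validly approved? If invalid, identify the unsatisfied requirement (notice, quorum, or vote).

Valid — all requirements satisfied.

Notice: 50 hours given; 48 required (50 ≥ 48). Satisfied.
Quorum: 12 present (interested directors count toward quorum); quorum is 10. Satisfied.
Vote: the related-party contract with a company controlled by Director Underhill requires three-fourths of the disinterested directors present (12 − 4 = 8). 3/4 of 8 = 6, so 6 affirmative votes are needed; 6 voted in favor. Satisfied.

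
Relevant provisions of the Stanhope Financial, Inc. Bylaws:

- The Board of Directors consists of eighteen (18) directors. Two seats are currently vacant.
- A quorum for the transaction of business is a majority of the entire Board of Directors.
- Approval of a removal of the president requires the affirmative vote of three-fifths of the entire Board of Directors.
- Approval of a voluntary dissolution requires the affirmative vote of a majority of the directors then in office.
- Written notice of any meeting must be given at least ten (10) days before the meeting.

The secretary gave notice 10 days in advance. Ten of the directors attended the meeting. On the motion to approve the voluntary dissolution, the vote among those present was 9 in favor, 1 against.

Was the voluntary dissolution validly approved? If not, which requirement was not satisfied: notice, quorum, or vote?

Valid — all requirements satisfied.

Notice: 10 days given; 10 required (10 ≥ 10). Satisfied.
Quorum: 10 present; quorum is 10. Satisfied.
Vote: the voluntary dissolution requires a majority of the directors then in office (16). A majority of 16 is 9, so 9 affirmative votes are needed; 9 voted in favor. Satisfied.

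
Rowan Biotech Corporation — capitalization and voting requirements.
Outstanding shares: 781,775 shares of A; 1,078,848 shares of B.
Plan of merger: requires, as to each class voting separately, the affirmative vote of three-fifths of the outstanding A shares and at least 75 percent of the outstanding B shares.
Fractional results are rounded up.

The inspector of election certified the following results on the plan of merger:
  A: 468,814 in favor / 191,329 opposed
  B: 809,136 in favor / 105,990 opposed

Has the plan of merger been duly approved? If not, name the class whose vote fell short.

Not approved — the A shares did not give the required vote.

A: 3/5 of 781775 = 469065; 469,065 required, 468,814 in favor — not approved.
B: 3/4 of 1078848 = 809136; 809,136 required, 809,136 in favor — approved.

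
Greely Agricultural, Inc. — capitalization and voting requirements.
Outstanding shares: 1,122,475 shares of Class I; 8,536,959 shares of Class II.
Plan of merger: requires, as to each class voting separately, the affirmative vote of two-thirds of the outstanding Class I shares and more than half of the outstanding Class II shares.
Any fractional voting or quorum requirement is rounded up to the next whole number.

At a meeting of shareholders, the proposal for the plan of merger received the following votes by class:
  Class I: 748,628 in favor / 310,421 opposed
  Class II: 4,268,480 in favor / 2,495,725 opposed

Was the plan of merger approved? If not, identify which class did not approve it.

Approved — every class gave the required vote.

Class I: 2/3 of 1122475 = 748316.67, rounded up to 748317; 748,317 required, 748,628 in favor — approved.
Class II: a majority of 8536959 is 4268480; 4,268,480 required, 4,268,480 in favor — approved.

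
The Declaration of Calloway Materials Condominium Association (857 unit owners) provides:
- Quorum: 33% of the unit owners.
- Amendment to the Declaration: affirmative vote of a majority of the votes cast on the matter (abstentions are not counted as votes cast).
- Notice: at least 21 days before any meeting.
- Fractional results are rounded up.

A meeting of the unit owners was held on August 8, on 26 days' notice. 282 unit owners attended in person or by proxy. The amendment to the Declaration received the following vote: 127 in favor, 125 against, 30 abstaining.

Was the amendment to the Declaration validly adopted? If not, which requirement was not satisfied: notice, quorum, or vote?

Notice: 26 days given; 21 required. Satisfied.
Quorum: 33% of 857 = 282.81, rounded up to 283; 282 present. Not satisfied.
Vote: requires a majority of the votes cast (282 − 30 abstaining = 252); a majority of 252 is 127, so 127 needed; 127 in favor. Satisfied.

Invalid — quorum requirement not satisfied.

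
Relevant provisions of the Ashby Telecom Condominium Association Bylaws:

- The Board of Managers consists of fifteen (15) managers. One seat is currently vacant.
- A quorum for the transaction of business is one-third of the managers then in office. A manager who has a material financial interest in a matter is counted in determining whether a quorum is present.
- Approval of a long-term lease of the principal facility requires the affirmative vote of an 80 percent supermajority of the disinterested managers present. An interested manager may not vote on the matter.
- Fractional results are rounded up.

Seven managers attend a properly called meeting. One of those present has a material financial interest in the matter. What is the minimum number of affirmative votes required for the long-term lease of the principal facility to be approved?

The long-term lease of the principal facility requires four-fifths of the disinterested managers present (7 − 1 = 6).
4/5 of 6 = 4.80, rounded up to 5.

5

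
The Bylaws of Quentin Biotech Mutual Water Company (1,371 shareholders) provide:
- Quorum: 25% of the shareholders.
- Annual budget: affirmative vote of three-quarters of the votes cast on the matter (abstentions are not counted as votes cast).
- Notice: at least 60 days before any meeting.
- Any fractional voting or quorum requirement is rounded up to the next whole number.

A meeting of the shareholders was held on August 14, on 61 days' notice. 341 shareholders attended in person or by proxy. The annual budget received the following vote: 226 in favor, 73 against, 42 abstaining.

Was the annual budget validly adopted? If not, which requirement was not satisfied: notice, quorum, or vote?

Invalid — quorum requirement not satisfied.

Notice: 61 days given; 60 required. Satisfied.
Quorum: 25% of 1,371 = 342.75, rounded up to 343; 341 present. Not satisfied.
Vote: requires three-fourths of the votes cast (341 − 42 abstaining = 299); 3/4 of 299 = 224.25, rounded up to 225, so 225 needed; 226 in favor. Satisfied.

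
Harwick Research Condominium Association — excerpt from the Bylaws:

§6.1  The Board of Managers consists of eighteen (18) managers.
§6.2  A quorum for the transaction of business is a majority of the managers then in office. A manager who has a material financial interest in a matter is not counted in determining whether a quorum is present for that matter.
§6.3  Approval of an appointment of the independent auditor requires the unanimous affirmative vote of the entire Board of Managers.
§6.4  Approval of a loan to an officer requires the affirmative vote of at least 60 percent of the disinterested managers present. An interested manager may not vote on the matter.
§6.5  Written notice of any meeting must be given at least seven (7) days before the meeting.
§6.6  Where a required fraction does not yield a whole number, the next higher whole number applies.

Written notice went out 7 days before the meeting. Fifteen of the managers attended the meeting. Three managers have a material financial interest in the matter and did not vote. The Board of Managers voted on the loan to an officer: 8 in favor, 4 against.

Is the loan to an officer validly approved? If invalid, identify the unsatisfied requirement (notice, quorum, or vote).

Notice: 7 days given; 7 required (7 ≥ 7). Satisfied.
Quorum: 15 present, but the 3 interested managers do not count, leaving 12. Quorum is 10. Satisfied.
Vote: the loan to an officer requires three-fifths of the disinterested managers present (15 − 3 = 12). 3/5 of 12 = 7.20, rounded up to 8, so 8 affirmative votes are needed; 8 voted in favor. Satisfied.

Valid — all requirements satisfied.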